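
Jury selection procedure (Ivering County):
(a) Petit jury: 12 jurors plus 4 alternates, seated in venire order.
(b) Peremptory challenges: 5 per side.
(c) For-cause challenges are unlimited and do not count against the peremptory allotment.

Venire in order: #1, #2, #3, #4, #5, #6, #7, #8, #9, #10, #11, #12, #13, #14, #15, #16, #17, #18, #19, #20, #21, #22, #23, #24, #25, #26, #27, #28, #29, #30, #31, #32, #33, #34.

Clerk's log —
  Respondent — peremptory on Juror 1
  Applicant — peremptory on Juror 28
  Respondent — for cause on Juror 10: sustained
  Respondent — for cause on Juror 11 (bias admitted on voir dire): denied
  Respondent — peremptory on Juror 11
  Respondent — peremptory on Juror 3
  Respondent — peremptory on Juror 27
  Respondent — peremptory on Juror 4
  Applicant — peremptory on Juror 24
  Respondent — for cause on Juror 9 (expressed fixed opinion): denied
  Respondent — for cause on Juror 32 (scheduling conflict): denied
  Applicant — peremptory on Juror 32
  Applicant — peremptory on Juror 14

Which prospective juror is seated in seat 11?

17

Removed: #1, #3, #4, #10, #11, #14, #24, #27, #28, #32. (#9 stays — for-cause denied.)
Seating in order: seats 1–12 → #2, #5, #6, #7, #8, #9, #12, #13, #15, #16, #17, #18; alternates → #19, #20, #21, #22.
So seat 11 is #17.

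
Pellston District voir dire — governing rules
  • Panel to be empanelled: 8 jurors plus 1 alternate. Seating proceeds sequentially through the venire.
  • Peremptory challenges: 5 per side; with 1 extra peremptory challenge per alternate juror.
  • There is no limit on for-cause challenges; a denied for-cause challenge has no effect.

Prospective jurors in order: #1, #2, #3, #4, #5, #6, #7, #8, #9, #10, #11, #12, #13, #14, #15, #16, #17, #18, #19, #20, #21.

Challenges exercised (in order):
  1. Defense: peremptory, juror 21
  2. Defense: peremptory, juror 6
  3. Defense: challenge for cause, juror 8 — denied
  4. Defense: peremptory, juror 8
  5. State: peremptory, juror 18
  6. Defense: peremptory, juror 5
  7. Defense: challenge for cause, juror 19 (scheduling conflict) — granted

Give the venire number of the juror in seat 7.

Removed: #5, #6, #8, #18, #19, #21.
Seating in order: seats 1–8 → #1, #2, #3, #4, #7, #9, #10, #11; alternates → #12.
So seat 7 is #10.

10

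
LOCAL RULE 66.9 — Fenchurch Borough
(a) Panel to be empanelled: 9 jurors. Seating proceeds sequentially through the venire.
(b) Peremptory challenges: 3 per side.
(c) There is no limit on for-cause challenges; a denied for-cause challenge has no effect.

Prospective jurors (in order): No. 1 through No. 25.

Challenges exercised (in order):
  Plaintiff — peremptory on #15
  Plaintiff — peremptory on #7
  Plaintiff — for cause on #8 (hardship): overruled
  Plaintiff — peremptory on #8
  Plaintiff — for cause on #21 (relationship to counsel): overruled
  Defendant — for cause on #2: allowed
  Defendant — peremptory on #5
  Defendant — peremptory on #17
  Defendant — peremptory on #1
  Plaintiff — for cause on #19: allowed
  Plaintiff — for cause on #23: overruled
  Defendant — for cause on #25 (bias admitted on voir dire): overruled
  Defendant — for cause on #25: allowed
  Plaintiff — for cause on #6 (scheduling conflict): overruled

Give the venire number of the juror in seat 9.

14

Removed: #1, #2, #5, #7, #8, #15, #17, #19, #25. (#6, #21, #23 stay — for-cause denied.)
Seating in order: seats 1–9 → #3, #4, #6, #9, #10, #11, #12, #13, #14.
So seat 9 is #14.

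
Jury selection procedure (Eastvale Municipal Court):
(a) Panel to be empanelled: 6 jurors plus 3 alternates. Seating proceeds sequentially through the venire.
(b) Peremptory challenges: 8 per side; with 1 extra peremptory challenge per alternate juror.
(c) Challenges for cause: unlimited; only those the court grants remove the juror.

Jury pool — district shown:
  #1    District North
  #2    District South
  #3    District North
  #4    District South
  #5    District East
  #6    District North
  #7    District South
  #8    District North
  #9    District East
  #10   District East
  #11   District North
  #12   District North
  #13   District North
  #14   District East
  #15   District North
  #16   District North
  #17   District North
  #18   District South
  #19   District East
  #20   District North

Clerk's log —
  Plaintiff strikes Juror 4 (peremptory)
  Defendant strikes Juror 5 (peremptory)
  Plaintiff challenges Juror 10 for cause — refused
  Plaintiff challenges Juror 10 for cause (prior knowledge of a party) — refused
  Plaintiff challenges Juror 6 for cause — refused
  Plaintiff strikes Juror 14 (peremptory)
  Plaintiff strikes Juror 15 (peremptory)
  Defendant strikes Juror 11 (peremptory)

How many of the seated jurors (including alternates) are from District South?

Removed: #4, #5, #11, #14, #15.
Seated (9 incl. alternates): #1, #2, #3, #6, #7, #8, #9, #10, #12.
Of those, in District South: #2, #7 → 2.

2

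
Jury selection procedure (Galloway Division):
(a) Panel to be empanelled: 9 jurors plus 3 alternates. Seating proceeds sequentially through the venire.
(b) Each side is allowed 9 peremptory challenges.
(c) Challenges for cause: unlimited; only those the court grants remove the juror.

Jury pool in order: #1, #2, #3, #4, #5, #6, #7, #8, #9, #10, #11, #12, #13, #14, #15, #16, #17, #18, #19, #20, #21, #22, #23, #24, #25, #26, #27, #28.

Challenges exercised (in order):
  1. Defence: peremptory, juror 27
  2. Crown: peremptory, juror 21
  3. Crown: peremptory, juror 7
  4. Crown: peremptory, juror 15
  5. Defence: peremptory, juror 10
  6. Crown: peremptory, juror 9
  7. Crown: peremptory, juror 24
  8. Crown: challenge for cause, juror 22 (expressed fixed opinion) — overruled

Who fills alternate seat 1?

13

Removed: #7, #9, #10, #15, #21, #24, #27. (#22 stays — for-cause denied.)
Seating in order: seats 1–9 → #1, #2, #3, #4, #5, #6, #8, #11, #12; alternates → #13, #14, #16.
So alternate 1 is #13.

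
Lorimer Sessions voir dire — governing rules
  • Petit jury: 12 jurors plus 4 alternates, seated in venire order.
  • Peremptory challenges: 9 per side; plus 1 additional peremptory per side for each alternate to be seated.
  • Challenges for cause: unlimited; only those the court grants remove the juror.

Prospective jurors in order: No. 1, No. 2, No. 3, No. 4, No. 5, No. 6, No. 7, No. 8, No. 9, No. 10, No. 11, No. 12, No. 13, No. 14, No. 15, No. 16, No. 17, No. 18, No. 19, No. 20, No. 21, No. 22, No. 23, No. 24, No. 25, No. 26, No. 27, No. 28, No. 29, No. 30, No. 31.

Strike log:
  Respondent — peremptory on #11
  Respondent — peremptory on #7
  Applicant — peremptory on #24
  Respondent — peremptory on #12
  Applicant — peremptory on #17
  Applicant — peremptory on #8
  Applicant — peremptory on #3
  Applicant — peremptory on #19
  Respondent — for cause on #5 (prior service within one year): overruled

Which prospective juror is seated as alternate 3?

22

Removed: #3, #7, #8, #11, #12, #17, #19, #24. (#5 stays — for-cause denied.)
Filling seats in venire order through position 15: #1, #2, #4, #5, #6, #9, #10, #13, #14, #15, #16, #18, #20, #21, #22.
So alternate 3 is #22.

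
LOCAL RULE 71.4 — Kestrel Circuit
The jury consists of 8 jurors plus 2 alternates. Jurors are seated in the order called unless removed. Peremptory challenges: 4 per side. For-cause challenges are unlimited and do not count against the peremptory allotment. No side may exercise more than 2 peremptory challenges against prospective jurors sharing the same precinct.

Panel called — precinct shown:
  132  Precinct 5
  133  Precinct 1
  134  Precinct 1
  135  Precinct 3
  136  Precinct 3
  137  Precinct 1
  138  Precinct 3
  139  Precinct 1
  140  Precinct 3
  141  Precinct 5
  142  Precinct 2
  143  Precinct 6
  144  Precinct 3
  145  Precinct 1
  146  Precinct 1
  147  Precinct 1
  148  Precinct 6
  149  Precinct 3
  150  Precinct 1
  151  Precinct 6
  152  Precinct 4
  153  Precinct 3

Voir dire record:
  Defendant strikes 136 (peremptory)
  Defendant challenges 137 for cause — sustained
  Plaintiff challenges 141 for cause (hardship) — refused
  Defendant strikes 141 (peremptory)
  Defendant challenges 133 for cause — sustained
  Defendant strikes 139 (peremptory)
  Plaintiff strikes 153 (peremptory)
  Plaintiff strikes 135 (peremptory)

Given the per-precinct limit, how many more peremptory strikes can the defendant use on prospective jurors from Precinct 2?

Defendant peremptories so far: #136, #141, #139 — 3 of 4 used, 1 left overall.
Against Precinct 2: none yet — per-precinct cap 2 leaves 2.
Binding limit: min(1, 2) = 1.

1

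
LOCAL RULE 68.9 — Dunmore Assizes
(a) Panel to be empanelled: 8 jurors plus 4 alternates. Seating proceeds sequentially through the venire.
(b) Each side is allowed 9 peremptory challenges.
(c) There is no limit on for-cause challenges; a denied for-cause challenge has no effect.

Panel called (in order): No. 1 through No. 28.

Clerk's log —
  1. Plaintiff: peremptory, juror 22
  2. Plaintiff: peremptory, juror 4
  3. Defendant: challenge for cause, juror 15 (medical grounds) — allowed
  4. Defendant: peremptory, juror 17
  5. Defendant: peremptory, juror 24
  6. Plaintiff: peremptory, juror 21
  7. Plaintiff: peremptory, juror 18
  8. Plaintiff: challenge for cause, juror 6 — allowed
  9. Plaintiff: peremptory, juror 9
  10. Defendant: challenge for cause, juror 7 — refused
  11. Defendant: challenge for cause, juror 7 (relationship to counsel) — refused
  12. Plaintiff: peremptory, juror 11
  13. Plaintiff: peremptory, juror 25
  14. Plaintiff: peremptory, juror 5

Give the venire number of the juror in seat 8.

13

Removed: #4, #5, #6, #9, #11, #15, #17, #18, #21, #22, #24, #25. (#7 stays — for-cause denied.)
Filling seats in venire order through position 8: #1, #2, #3, #7, #8, #10, #12, #13.
So seat 8 is #13.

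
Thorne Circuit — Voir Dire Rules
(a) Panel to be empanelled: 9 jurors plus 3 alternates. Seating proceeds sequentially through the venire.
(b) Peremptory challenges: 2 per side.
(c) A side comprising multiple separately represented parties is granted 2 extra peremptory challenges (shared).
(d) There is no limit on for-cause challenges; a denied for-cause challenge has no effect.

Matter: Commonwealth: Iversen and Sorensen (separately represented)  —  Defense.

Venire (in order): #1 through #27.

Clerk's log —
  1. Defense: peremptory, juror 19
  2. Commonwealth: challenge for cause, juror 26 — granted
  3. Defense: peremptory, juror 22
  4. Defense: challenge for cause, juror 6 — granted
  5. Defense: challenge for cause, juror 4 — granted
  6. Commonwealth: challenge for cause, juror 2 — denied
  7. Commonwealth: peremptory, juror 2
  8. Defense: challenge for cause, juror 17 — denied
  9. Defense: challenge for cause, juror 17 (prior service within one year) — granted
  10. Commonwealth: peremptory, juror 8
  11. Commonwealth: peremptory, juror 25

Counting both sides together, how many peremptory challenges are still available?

Commonwealth allotment: 2 base + 2 multi-party = 4. Defense allotment: 2.
Commonwealth peremptories used: #2, #8, #25 — 3 (for-cause on #26, #2 don't count).
Defense peremptories used: #19, #22 — 2 (for-cause on #6, #4, #17, #17 don't count).
Remaining: (4 − 3) + (2 − 2) = 1.

1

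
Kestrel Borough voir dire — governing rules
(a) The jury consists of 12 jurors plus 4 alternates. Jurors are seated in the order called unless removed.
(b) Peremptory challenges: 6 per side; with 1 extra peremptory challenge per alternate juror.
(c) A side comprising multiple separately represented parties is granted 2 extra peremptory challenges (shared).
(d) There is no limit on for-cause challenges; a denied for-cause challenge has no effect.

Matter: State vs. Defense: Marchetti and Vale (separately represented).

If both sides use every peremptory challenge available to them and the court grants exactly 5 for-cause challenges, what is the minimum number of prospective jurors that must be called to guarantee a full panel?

43

Seats to fill: 12 + 4 alternates = 16.
Peremptories — State: 6 + 1×4 = 10; Defense: 6 + 1×4 + 2 = 12; total 22.
For-cause removals: 5.
Minimum venire: 16 + 22 + 5 = 43.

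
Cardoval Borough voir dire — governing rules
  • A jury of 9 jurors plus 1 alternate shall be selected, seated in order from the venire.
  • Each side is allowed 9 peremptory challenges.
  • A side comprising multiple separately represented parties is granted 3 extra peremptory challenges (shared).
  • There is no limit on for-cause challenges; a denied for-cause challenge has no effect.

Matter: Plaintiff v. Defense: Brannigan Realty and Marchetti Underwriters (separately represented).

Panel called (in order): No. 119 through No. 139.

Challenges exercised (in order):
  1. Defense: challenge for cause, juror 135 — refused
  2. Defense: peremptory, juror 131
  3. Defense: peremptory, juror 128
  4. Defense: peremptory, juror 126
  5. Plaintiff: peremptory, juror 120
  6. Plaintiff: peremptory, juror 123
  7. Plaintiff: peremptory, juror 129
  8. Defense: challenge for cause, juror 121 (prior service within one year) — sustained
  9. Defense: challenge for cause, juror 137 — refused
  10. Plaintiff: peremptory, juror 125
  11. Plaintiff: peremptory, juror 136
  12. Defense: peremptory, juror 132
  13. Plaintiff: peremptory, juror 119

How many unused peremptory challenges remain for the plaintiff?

Plaintiff allotment: 9.
Plaintiff peremptories used: #120, #123, #129, #125, #136, #119 — 6.
Remaining: 9 − 6 = 3.

3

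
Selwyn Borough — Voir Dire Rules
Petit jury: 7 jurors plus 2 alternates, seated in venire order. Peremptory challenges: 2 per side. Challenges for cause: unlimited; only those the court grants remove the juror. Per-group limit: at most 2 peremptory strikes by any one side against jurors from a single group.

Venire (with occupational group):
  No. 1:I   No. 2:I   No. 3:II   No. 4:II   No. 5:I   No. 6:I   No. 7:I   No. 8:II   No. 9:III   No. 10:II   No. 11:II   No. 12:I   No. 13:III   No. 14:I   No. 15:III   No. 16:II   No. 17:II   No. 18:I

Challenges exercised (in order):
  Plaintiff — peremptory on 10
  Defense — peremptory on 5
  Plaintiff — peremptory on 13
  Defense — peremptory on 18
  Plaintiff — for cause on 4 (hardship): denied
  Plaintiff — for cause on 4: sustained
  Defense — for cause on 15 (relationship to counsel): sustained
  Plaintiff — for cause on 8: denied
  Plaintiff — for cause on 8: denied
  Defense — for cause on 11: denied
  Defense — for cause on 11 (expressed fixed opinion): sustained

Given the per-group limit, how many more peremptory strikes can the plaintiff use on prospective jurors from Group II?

Plaintiff peremptories so far: #10, #13 — 2 of 2 used, 0 left overall.
Against Group II: #10 — 1 used; per-group cap 2 leaves 1.
Binding limit: min(0, 1) = 0.

0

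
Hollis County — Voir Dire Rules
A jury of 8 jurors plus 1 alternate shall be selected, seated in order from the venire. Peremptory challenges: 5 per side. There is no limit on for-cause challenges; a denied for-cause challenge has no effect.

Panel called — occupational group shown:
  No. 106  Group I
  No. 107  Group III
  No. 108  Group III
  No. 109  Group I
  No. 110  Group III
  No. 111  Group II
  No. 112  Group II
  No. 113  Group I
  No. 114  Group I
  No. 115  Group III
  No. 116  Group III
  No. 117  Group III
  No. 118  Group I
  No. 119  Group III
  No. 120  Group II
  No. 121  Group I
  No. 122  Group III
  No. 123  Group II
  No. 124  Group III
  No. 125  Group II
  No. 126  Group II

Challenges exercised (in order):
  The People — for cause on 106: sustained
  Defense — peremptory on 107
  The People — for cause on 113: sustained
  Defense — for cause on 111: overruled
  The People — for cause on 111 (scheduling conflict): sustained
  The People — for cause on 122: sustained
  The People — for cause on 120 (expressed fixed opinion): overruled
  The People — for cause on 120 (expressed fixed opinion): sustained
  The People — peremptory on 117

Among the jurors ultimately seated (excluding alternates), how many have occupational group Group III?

Removed: #106, #107, #111, #113, #117, #120, #122.
Seated jurors 1–8: #108, #109, #110, #112, #114, #115, #116, #118 (alternates #119 not counted).
Of those, in Group III: #108, #110, #115, #116 → 4.

4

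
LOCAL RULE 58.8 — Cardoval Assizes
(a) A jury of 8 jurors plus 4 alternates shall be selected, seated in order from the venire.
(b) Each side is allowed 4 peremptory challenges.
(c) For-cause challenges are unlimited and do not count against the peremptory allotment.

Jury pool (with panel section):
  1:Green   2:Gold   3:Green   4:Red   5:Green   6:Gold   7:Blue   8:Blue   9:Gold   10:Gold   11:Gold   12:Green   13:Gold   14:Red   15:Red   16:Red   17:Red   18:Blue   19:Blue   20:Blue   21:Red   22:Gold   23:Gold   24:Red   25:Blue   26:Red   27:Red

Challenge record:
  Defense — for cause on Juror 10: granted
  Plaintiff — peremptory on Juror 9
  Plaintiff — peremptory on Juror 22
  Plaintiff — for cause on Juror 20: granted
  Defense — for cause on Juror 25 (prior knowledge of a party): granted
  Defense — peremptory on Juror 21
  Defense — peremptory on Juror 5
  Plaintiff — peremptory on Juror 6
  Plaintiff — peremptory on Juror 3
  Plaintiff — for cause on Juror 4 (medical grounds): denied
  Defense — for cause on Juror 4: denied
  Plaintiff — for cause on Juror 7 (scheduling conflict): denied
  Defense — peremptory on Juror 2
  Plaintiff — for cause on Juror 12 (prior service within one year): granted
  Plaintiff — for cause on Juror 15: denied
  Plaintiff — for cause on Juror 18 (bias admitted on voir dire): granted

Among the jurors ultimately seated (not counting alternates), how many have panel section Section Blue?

2

Removed: #2, #3, #5, #6, #9, #10, #12, #18, #20, #21, #22, #25.
Seated jurors 1–8: #1, #4, #7, #8, #11, #13, #14, #15 (alternates #16, #17, #19, #23 not counted).
Of those, in Section Blue: #7, #8 → 2.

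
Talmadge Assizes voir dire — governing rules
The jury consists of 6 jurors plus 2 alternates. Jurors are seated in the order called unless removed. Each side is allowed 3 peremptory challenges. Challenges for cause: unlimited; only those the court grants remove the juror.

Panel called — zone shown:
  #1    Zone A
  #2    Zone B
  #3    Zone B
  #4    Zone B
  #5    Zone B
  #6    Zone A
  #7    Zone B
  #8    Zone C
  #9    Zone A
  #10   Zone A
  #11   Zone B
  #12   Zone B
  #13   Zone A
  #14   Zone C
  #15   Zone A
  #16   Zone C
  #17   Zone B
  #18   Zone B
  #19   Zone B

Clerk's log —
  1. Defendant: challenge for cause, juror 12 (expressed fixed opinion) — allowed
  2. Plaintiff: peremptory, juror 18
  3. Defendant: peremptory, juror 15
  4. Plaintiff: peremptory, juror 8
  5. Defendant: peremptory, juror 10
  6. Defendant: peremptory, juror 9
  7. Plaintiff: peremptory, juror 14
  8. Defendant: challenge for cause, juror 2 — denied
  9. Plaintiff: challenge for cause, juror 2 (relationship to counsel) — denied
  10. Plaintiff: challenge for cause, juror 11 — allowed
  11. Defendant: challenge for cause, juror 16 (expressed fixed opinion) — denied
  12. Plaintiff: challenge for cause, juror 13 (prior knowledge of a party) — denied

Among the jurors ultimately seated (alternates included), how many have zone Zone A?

Removed: #8, #9, #10, #11, #12, #14, #15, #18.
Seated (8 incl. alternates): #1, #2, #3, #4, #5, #6, #7, #13.
Of those, in Zone A: #1, #6, #13 → 3.

3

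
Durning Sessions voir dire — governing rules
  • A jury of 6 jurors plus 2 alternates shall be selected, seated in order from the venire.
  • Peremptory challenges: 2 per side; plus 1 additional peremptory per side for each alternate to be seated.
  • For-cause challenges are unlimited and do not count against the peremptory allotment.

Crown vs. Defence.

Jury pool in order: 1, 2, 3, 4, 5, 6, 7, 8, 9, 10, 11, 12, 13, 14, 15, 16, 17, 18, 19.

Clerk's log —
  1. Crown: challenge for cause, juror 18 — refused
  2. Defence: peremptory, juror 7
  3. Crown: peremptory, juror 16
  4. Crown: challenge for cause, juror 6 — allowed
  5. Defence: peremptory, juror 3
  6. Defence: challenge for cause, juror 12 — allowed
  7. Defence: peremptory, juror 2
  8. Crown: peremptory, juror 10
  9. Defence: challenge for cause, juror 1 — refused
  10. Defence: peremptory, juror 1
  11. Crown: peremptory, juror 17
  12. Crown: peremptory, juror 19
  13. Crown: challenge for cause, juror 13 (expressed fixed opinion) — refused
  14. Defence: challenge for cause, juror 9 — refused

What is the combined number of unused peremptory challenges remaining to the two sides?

Crown allotment: 2 base + 1 × 2 alternates = 4. Defence allotment: 2 base + 1 × 2 alternates = 4.
Crown peremptories used: #16, #10, #17, #19 — 4 (for-cause on #18, #6, #13 don't count).
Defence peremptories used: #7, #3, #2, #1 — 4 (for-cause on #12, #1, #9 don't count).
Remaining: (4 − 4) + (4 − 4) = 0.

0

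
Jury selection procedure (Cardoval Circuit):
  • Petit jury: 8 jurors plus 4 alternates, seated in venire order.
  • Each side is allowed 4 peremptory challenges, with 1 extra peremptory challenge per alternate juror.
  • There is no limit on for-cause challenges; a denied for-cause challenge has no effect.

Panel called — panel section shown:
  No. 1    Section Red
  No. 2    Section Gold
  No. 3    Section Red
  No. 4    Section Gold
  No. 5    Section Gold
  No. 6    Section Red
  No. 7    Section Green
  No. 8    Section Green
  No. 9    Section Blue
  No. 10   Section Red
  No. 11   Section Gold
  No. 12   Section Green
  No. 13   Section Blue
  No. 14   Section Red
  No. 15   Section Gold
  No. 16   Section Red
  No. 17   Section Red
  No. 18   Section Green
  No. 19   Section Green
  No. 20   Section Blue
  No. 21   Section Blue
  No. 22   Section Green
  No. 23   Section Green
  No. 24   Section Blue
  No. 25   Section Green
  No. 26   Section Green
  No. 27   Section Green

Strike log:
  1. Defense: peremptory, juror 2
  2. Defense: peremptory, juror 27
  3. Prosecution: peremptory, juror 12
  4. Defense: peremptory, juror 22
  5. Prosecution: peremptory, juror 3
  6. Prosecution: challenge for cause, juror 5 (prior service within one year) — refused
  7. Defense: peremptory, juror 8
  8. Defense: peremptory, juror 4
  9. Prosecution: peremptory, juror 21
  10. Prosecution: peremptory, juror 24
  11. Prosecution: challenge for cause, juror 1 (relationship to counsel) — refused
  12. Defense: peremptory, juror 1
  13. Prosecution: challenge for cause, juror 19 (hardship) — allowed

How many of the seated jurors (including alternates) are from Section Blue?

2

Removed: #1, #2, #3, #4, #8, #12, #19, #21, #22, #24, #27.
Seated (12 incl. alternates): #5, #6, #7, #9, #10, #11, #13, #14, #15, #16, #17, #18.
Of those, in Section Blue: #9, #13 → 2.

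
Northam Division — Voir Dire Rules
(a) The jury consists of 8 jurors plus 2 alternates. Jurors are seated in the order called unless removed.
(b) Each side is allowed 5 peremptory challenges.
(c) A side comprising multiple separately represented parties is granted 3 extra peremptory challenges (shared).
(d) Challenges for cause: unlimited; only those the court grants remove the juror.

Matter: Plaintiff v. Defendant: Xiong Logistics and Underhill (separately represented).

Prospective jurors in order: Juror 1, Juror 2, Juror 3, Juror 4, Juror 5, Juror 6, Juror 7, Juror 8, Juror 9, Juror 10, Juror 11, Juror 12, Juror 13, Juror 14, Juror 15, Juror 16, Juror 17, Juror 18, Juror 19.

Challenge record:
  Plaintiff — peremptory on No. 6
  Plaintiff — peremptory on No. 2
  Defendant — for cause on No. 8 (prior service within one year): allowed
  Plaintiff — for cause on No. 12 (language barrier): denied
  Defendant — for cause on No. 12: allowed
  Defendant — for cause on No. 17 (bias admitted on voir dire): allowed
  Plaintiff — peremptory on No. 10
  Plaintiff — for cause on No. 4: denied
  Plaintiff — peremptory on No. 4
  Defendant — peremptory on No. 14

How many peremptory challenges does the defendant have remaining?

Defendant allotment: 5 base + 3 multi-party = 8.
Defendant peremptories used: #14 — 1 (for-cause on #8, #12, #17 don't count).
Remaining: 8 − 1 = 7.

7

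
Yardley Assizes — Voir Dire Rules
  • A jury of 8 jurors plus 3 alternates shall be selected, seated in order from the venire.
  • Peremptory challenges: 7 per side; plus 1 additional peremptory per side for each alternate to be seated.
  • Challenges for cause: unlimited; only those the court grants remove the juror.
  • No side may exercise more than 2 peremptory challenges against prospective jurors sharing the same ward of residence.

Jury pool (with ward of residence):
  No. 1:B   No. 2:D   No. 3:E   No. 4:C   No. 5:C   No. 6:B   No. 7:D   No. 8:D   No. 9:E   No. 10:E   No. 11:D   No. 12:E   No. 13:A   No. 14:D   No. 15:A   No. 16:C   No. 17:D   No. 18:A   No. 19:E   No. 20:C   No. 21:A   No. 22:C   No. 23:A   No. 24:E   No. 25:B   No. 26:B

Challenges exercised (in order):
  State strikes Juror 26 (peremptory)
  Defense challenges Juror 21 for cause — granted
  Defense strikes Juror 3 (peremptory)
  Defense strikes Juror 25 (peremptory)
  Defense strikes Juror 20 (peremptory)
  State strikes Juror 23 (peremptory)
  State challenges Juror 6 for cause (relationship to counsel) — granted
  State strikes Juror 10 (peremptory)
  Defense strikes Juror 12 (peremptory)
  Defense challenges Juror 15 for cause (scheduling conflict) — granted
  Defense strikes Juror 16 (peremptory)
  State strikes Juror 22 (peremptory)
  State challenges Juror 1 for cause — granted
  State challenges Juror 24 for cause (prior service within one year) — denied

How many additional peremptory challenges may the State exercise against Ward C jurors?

1

State peremptories so far: #26, #23, #10, #22 — 4 of 10 used, 6 left overall.
Against Ward C: #22 — 1 used; per-ward cap 2 leaves 1.
Binding limit: min(6, 1) = 1.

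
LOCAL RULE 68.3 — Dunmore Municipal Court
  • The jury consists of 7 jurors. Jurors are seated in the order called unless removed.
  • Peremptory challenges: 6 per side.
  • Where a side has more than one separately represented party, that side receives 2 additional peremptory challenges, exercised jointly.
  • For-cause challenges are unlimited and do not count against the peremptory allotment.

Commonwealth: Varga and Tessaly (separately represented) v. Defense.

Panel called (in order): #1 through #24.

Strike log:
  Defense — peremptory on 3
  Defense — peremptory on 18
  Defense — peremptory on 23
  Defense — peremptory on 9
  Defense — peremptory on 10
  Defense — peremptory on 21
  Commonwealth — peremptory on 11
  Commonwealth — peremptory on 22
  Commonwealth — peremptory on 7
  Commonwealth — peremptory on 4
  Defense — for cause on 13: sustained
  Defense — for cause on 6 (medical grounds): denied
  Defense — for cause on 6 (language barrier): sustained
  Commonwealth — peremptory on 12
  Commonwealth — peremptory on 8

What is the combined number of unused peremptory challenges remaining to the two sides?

2

Commonwealth allotment: 6 base + 2 multi-party = 8. Defense allotment: 6.
Commonwealth peremptories used: #11, #22, #7, #4, #12, #8 — 6.
Defense peremptories used: #3, #18, #23, #9, #10, #21 — 6 (for-cause on #13, #6, #6 don't count).
Remaining: (8 − 6) + (6 − 6) = 2.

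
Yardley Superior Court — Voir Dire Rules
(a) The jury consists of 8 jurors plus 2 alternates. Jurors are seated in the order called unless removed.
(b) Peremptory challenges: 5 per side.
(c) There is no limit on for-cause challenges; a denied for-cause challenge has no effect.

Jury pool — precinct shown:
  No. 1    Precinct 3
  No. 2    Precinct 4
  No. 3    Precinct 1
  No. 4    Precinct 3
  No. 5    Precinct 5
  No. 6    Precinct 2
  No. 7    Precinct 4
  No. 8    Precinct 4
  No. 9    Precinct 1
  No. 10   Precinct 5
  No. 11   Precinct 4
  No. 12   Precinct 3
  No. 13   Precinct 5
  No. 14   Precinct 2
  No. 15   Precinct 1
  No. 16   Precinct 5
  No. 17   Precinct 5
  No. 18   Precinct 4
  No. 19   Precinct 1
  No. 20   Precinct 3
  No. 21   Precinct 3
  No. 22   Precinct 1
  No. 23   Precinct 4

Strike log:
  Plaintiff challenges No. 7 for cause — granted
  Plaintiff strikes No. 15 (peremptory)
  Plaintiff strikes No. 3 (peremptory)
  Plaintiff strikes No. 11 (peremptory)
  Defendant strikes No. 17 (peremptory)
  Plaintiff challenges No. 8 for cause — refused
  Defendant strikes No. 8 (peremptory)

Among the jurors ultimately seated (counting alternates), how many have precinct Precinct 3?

Removed: #3, #7, #8, #11, #15, #17.
Seated (10 incl. alternates): #1, #2, #4, #5, #6, #9, #10, #12, #13, #14.
Of those, in Precinct 3: #1, #4, #12 → 3.

3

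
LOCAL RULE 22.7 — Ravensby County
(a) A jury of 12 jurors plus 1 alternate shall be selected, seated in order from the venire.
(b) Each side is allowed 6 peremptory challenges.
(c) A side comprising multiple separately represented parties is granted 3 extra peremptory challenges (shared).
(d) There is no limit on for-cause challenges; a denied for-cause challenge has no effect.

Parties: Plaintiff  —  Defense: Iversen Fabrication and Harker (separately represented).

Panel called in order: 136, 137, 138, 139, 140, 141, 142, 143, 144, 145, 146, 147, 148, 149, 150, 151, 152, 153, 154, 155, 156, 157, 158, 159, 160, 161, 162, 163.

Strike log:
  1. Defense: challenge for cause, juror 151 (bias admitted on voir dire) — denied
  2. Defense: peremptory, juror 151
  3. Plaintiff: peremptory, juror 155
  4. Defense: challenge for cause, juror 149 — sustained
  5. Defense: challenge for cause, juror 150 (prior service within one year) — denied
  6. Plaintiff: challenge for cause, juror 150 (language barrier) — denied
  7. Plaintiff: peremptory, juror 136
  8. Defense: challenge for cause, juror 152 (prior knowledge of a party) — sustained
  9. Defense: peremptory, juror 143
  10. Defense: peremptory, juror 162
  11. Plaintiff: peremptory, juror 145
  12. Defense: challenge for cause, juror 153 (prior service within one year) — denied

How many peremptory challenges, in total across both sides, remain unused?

9

Plaintiff allotment: 6. Defense allotment: 6 base + 3 multi-party = 9.
Plaintiff peremptories used: #155, #136, #145 — 3 (the for-cause on #150 doesn't count).
Defense peremptories used: #151, #143, #162 — 3 (for-cause on #151, #149, #150, #152, #153 don't count).
Remaining: (6 − 3) + (9 − 3) = 9.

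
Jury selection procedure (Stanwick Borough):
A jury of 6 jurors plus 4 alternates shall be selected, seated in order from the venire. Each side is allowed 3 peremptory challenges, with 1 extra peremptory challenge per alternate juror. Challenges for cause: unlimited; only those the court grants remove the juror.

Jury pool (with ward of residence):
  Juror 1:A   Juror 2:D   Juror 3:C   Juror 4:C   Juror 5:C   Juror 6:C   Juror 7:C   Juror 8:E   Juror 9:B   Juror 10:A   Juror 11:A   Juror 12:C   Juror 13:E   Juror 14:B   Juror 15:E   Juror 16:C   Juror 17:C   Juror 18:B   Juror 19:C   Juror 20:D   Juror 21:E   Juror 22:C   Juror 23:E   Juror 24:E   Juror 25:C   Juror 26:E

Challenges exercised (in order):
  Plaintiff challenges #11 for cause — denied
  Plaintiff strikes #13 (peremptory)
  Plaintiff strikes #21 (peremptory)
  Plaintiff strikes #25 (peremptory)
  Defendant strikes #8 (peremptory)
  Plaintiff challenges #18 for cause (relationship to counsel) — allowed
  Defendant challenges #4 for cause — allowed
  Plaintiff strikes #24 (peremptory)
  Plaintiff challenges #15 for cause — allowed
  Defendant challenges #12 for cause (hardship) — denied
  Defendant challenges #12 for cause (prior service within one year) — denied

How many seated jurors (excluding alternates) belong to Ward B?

Removed: #4, #8, #13, #15, #18, #21, #24, #25.
Seated jurors 1–6: #1, #2, #3, #5, #6, #7 (alternates #9, #10, #11, #12 not counted).
None of those are in Ward B → 0.

0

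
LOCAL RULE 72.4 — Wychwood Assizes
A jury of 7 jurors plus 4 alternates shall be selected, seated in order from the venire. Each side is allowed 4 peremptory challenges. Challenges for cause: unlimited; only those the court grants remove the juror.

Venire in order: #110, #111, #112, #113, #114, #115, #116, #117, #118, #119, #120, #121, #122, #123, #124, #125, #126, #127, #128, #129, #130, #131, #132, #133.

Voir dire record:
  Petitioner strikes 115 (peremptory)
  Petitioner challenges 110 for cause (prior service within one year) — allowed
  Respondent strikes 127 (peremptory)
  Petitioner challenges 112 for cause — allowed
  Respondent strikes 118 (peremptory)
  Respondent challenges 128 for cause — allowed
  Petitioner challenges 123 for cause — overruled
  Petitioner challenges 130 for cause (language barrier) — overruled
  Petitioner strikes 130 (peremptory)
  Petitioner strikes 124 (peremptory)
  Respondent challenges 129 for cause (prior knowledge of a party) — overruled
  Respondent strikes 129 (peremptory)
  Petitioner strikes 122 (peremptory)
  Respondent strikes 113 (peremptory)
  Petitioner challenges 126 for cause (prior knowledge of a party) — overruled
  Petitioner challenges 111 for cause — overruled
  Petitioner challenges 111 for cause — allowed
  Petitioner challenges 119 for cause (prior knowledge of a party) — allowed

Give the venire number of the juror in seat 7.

125

Removed: #110, #111, #112, #113, #115, #118, #119, #122, #124, #127, #128, #129, #130. (#123, #126 stay — for-cause denied.)
Seating in order: seats 1–7 → #114, #116, #117, #120, #121, #123, #125; alternates → #126, #131, #132, #133.
So seat 7 is #125.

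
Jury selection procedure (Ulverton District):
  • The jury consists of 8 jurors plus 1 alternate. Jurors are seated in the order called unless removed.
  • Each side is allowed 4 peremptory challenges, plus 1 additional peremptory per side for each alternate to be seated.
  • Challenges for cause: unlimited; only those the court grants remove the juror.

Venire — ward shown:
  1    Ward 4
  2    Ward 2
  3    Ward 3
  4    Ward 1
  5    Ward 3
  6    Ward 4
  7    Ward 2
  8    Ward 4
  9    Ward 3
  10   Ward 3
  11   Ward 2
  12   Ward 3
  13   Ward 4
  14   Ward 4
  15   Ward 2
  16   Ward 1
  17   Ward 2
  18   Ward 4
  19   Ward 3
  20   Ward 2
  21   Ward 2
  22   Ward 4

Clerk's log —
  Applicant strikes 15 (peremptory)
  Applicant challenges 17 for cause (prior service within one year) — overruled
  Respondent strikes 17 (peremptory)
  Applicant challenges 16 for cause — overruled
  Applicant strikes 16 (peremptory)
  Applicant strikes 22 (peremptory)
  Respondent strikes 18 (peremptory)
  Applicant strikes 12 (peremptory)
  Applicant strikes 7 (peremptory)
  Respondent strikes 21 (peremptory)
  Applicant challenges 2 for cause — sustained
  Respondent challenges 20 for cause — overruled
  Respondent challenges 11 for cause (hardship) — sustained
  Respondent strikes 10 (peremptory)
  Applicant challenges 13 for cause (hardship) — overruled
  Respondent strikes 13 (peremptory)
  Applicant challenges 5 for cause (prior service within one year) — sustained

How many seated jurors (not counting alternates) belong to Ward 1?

1

Removed: #2, #5, #7, #10, #11, #12, #13, #15, #16, #17, #18, #21, #22.
Seated jurors 1–8: #1, #3, #4, #6, #8, #9, #14, #19 (alternates #20 not counted).
Of those, in Ward 1: #4 → 1.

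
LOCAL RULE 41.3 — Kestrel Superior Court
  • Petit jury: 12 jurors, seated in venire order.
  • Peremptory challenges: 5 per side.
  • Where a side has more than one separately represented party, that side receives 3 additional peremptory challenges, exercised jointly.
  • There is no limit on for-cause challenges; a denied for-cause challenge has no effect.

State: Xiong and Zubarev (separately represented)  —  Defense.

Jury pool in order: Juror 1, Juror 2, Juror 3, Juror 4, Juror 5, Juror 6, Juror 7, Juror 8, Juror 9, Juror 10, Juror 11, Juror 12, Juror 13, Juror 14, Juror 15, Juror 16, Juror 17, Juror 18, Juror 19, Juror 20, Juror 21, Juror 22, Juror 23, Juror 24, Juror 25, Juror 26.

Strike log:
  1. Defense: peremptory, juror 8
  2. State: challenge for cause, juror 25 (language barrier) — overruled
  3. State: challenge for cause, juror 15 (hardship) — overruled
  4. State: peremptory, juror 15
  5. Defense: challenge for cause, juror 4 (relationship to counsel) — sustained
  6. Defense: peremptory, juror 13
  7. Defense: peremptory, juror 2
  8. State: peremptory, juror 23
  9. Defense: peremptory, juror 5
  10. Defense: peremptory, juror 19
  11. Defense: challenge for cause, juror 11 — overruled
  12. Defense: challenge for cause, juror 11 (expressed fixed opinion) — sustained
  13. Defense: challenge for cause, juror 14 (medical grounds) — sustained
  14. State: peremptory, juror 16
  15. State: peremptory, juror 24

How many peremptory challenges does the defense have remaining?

Defense allotment: 5.
Defense peremptories used: #8, #13, #2, #5, #19 — 5 (for-cause on #4, #11, #11, #14 don't count).
Remaining: 5 − 5 = 0.

0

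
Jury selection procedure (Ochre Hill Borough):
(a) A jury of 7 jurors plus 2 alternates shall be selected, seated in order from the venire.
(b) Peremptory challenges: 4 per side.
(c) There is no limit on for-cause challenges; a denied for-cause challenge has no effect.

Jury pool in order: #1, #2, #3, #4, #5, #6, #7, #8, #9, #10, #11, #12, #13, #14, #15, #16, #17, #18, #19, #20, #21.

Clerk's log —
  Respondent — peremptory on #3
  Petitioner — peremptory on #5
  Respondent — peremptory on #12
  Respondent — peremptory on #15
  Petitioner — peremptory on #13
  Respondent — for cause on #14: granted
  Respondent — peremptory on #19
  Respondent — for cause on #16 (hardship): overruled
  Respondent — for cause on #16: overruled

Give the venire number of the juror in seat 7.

Removed: #3, #5, #12, #13, #14, #15, #19. (#16 stays — for-cause denied.)
Filling seats in venire order through position 7: #1, #2, #4, #6, #7, #8, #9.
So seat 7 is #9.

9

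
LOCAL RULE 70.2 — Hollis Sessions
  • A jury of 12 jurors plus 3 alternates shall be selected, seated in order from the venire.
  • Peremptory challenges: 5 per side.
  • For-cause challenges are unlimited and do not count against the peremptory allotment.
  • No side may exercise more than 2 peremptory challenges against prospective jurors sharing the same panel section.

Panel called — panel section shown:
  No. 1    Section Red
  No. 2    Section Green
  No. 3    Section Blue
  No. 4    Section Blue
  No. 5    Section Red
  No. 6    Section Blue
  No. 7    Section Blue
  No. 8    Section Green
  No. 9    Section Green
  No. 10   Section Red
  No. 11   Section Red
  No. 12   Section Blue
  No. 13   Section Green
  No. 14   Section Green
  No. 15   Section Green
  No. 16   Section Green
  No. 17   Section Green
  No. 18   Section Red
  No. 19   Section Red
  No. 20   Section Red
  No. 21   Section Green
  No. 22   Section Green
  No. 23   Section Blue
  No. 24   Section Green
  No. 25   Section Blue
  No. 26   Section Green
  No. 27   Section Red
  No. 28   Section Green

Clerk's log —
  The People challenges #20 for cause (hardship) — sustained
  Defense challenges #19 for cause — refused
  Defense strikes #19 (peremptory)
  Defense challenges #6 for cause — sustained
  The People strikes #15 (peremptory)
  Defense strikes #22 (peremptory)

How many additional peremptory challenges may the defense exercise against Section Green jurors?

Defense peremptories so far: #19, #22 — 2 of 5 used, 3 left overall.
Against Section Green: #22 — 1 used; per-section cap 2 leaves 1.
Binding limit: min(3, 1) = 1.

1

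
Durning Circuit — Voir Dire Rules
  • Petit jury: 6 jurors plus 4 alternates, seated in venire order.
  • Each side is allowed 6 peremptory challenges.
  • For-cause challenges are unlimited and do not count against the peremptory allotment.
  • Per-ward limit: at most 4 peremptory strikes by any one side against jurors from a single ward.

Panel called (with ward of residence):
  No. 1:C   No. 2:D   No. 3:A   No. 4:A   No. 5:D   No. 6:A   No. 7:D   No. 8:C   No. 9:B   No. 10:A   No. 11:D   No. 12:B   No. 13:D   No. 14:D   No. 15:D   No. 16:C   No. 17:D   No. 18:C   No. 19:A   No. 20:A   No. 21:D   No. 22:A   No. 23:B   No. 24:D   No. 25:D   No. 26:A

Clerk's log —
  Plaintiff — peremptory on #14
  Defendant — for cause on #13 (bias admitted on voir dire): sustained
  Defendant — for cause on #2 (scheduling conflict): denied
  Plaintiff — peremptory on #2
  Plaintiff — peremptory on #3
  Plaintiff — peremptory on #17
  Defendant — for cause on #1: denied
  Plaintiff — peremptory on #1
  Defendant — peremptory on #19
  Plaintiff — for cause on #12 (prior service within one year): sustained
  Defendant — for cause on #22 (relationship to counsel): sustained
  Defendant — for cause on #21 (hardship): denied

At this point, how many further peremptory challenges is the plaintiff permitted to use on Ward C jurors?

Plaintiff peremptories so far: #14, #2, #3, #17, #1 — 5 of 6 used, 1 left overall.
Against Ward C: #1 — 1 used; per-ward cap 4 leaves 3.
Binding limit: min(1, 3) = 1.

1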